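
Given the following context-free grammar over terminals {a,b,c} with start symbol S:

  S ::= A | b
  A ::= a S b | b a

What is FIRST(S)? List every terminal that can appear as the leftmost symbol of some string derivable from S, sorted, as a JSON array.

FIRST iteration:
[1]
  A via A→a S b: +{a}
  A via A→b a: +{b}
  S via S→A: +{a,b}
  FIRST[S]={a,b}  FIRST[A]={a,b}
[2] done
  FIRST[S]={a,b}  FIRST[A]={a,b}

FIRST(S) = ["a", "b"]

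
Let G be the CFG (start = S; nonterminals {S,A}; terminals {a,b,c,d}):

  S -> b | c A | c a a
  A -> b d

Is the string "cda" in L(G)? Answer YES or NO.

CNF form of G:
  S -> T2 A | T2 X4 | b
  A -> T0 T1
  T0 -> b
  T1 -> d
  T2 -> c
  T3 -> a
  X4 -> T3 T3

Fill CYK table bottom-up:
  cell(0,0) c: {T2}  orig:{}
  cell(1,1) d: {T1}  orig:{}
  cell(2,2) a: {T3}  orig:{}
  cell(0,1) cd: ∅
  cell(1,2) da: ∅
  cell(0,2) cda: ∅

S ∉ T[0,2] ⇒ NO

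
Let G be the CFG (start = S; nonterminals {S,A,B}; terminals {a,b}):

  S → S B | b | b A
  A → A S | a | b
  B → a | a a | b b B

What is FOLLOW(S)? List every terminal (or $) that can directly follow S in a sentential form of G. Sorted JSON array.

FIRST iteration:
[1]
  A via A→a: +{a}
  A via A→b: +{b}
  B via B→a: +{a}
  B via B→b b B: +{b}
  S via S→b: +{b}
  FIRST[S]={b}  FIRST[A]={a,b}  FIRST[B]={a,b}
[2] (stable)
  FIRST[S]={b}  FIRST[A]={a,b}  FIRST[B]={a,b}

FOLLOW iteration:
seed FOLLOW(S) with $
[1]
  A→A S: FOLLOW(A) ⊇ FIRST(S) = {b}; new: +{b}
  A→A S: FOLLOW(S) ⊇ FOLLOW(A) ⊇ {b}; new: +{b}
  S→S B: FOLLOW(S) ⊇ FIRST(B) = {a,b}; new: +{a}
  S→S B: FOLLOW(B) ⊇ FOLLOW(S) ⊇ {$,a,b}; new: +{$,a,b}
  S→b A: FOLLOW(A) ⊇ FOLLOW(S) ⊇ {$,a,b}; new: +{$,a}
  FOLLOW(S)={$,a,b}  FOLLOW(A)={$,a,b}  FOLLOW(B)={$,a,b}
[2] (no change)
  FOLLOW(S)={$,a,b}  FOLLOW(A)={$,a,b}  FOLLOW(B)={$,a,b}

FOLLOW(S) = ["$", "a", "b"]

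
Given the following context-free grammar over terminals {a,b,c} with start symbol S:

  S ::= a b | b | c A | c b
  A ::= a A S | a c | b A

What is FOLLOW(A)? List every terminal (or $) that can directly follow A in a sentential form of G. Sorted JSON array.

Compute FIRST by fixpoint:
iter 1:
  A via A→a A S: +{a}
  A via A→b A: +{b}
  S via S→a b: +{a}
  S via S→b: +{b}
  S via S→c A: +{c}
  S: {a,b,c}  A: {a,b}
iter 2: (stable)
  S: {a,b,c}  A: {a,b}

Compute FOLLOW by fixpoint:
initialize: $ ∈ FOLLOW(S)
round 1:
  A→a A S: FOLLOW(A) ⊇ FIRST(S) = {a,b,c}; new: +{a,b,c}
  A→a A S: FOLLOW(S) ⊇ FOLLOW(A) ⊇ {a,b,c}; new: +{a,b,c}
  S→c A: FOLLOW(A) ⊇ FOLLOW(S) ⊇ {$,a,b,c}; new: +{$}
  FOLLOW(S)={$,a,b,c}  FOLLOW(A)={$,a,b,c}
round 2: (stable)
  FOLLOW(S)={$,a,b,c}  FOLLOW(A)={$,a,b,c}

FOLLOW(A) = ["$", "a", "b", "c"]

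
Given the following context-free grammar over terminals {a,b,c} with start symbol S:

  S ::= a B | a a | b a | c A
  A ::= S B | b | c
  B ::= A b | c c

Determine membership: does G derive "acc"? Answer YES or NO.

CNF form of G:
  S -> T0 T2 | T1 A | T2 B | T2 T2
  A -> S B | b | c
  B -> A T0 | T1 T1
  T0 -> b
  T1 -> c
  T2 -> a

Fill CYK table bottom-up:
  T[0,0] 'a' = {T2}  orig:{}
  T[1,1] 'c' = {A,T1}  orig:{A}
  T[2,2] 'c' = {A,T1}  orig:{A}
  T[0,1] 'ac' = ∅
  T[1,2] 'cc' = {B,S}
  T[0,2] 'acc' = {S}

S ∈ T[0,2] ⇒ YES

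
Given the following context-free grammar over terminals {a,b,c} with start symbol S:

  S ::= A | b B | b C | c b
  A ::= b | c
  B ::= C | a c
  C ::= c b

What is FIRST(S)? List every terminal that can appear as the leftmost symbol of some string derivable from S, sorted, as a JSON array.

Compute FIRST by fixpoint:
iter 1:
  A via A→b: +{b}
  A via A→c: +{c}
  B via B→a c: +{a}
  C via C→c b: +{c}
  S via S→A: +{b,c}
  S: {b,c}  A: {b,c}  B: {a}  C: {c}
iter 2:
  B via B→C: +{c}
  S: {b,c}  A: {b,c}  B: {a,c}  C: {c}
iter 3: (no change)
  S: {b,c}  A: {b,c}  B: {a,c}  C: {c}

FIRST(S) = ["b", "c"]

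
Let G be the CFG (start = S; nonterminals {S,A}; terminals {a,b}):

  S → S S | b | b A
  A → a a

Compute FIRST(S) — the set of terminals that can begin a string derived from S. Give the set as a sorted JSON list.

FIRST sets, iterate to fixpoint:
[1]
  A via A→a a: +{a}
  S via S→b: +{b}
  S: {b}  A: {a}
[2] done
  S: {b}  A: {a}

FIRST(S) = ["b"]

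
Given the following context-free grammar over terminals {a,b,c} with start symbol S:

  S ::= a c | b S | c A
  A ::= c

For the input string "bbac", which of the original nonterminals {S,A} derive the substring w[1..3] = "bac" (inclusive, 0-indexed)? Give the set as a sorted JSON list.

CNF form of G:
  S -> T0 T1 | T1 A | T2 S
  A -> c
  T0 -> a
  T1 -> c
  T2 -> b

Fill CYK table bottom-up, restricted to cells inside w[1..3]:
  [1..1]={T2}  "b"  orig:{}
  [2..2]={T0}  "a"  orig:{}
  [3..3]={A,T1}  "c"  orig:{A}
  [1..2]=∅  "ba"
  [2..3]={S}  "ac"
  [1..3]={S}  "bac"

Original NTs in T[1,3] deriving "bac": ["S"]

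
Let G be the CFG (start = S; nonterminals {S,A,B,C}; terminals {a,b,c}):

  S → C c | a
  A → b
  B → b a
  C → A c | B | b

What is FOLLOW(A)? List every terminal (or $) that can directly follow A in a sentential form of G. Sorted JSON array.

FIRST sets, iterate to fixpoint:
[1]
  A via A→b: +{b}
  B via B→b a: +{b}
  C via C→A c: +{b}
  S via S→C c: +{b}
  S via S→a: +{a}
  FIRST(S)={a,b}  FIRST(A)={b}  FIRST(B)={b}  FIRST(C)={b}
[2] done
  FIRST(S)={a,b}  FIRST(A)={b}  FIRST(B)={b}  FIRST(C)={b}

FOLLOW iteration:
seed FOLLOW(S) with $
round 1:
  C→A c: FOLLOW(A) ⊇ FIRST(c) = {c}; new: +{c}
  S→C c: FOLLOW(C) ⊇ FIRST(c) = {c}; new: +{c}
  S: {$}  A: {c}  B: {}  C: {c}
round 2:
  C→B: FOLLOW(B) ⊇ FOLLOW(C) ⊇ {c}; new: +{c}
  S: {$}  A: {c}  B: {c}  C: {c}
round 3: — fixpoint
  S: {$}  A: {c}  B: {c}  C: {c}

FOLLOW(A) = ["c"]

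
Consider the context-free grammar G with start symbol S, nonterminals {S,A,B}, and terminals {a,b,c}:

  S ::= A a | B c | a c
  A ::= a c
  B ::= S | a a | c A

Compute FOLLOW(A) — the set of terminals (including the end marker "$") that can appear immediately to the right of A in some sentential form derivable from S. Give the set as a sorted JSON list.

FIRST sets, iterate to fixpoint:
[1]
  A via A→a c: +{a}
  B via B→a a: +{a}
  B via B→c A: +{c}
  S via S→A a: +{a}
  S via S→B c: +{c}
  S: {a,c}  A: {a}  B: {a,c}
[2] done
  S: {a,c}  A: {a}  B: {a,c}

FOLLOW iteration:
seed FOLLOW(S) with $
[1]
  S→A a: FOLLOW(A) ⊇ FIRST(a) = {a}; new: +{a}
  S→B c: FOLLOW(B) ⊇ FIRST(c) = {c}; new: +{c}
  S: {$}  A: {a}  B: {c}
[2]
  B→S: FOLLOW(S) ⊇ FOLLOW(B) ⊇ {c}; new: +{c}
  B→c A: FOLLOW(A) ⊇ FOLLOW(B) ⊇ {c}; new: +{c}
  S: {$,c}  A: {a,c}  B: {c}
[3] — fixpoint
  S: {$,c}  A: {a,c}  B: {c}

FOLLOW(A) = ["a", "c"]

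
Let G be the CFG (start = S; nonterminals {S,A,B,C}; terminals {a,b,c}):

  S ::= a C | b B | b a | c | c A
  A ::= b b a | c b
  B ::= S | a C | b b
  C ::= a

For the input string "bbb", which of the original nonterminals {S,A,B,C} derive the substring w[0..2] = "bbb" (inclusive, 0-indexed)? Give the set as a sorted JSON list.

CNF form of G:
  S -> T0 B | T0 T1 | T1 C | T2 A | c
  A -> T0 X3 | T2 T0
  B -> T0 B | T0 T0 | T0 T1 | T1 C | T2 A | c
  C -> a
  T0 -> b
  T1 -> a
  T2 -> c
  X3 -> T0 T1

Fill CYK table bottom-up, restricted to cells inside w[0..2]:
  [0..0]={T0}  "b"  orig:{}
  [1..1]={T0}  "b"  orig:{}
  [2..2]={T0}  "b"  orig:{}
  [0..1]={B}  "bb"
  [1..2]={B}  "bb"
  [0..2]={B,S}  "bbb"

Original NTs in T[0,2] deriving "bbb": ["B", "S"]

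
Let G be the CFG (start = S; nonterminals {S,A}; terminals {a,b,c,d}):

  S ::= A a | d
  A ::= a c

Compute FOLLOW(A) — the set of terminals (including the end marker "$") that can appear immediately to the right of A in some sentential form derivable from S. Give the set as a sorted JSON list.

FIRST sets, iterate to fixpoint:
round 1:
  A via A→a c: +{a}
  S via S→A a: +{a}
  S via S→d: +{d}
  S: {a,d}  A: {a}
round 2: (no change)
  S: {a,d}  A: {a}

FOLLOW iteration:
initialize: $ ∈ FOLLOW(S)
pass 1:
  S→A a: FOLLOW(A) ⊇ FIRST(a) = {a}; new: +{a}
  FOLLOW[S]={$}  FOLLOW[A]={a}
pass 2: (no change)
  FOLLOW[S]={$}  FOLLOW[A]={a}

FOLLOW(A) = ["a"]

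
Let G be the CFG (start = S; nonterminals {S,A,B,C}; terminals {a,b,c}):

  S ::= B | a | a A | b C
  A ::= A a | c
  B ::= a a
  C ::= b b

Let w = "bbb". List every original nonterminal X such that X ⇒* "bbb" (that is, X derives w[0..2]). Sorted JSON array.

Convert to CNF:
  S -> T0 A | T0 T0 | T1 C | a
  A -> A T0 | c
  B -> T0 T0
  C -> T1 T1
  T0 -> a
  T1 -> b

CYK fill, restricted to cells inside w[0..2]:
  T[0,0] 'b' = {T1}  orig:{}
  T[1,1] 'b' = {T1}  orig:{}
  T[2,2] 'b' = {T1}  orig:{}
  T[0,1] 'bb' = {C}
  T[1,2] 'bb' = {C}
  T[0,2] 'bbb' = {S}

Original NTs in T[0,2] deriving "bbb": ["S"]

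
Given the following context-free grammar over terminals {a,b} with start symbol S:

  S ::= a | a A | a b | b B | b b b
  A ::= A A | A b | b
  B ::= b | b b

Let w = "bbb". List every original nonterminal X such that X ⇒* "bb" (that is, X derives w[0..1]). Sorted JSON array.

Convert to CNF:
  S -> T0 B | T0 X2 | T1 A | T1 T0 | a
  A -> A A | A T0 | b
  B -> T0 T0 | b
  T0 -> b
  T1 -> a
  X2 -> T0 T0

Fill CYK table bottom-up (cells [i..j] with 0 ≤ i ≤ j ≤ 1 only):
  T[0,0] 'b' = {A,B,T0}  orig:{A,B}
  T[1,1] 'b' = {A,B,T0}  orig:{A,B}
  T[0,1] 'bb' = {A,B,S,X2}  orig:{A,B,S}

Original NTs in T[0,1] deriving "bb": ["A", "B", "S"]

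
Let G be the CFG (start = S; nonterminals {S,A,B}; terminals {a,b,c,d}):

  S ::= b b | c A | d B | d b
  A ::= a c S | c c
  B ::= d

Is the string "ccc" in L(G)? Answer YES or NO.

Convert to CNF:
  S -> T1 A | T2 T2 | T3 B | T3 T2
  A -> T0 X4 | T1 T1
  B -> d
  T0 -> a
  T1 -> c
  T2 -> b
  T3 -> d
  X4 -> T1 S

CYK table (by increasing span):
  [0..0]={T1}  "c"  orig:{}
  [1..1]={T1}  "c"  orig:{}
  [2..2]={T1}  "c"  orig:{}
  [0..1]={A}  "cc"
  [1..2]={A}  "cc"
  [0..2]={S}  "ccc"

S ∈ T[0,2] ⇒ YES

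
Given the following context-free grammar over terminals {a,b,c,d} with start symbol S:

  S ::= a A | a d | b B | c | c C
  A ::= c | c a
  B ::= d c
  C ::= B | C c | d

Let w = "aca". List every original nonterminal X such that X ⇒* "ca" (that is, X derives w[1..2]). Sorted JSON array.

Convert to CNF:
  S -> T0 C | T1 A | T1 T2 | T3 B | c
  A -> T0 T1 | c
  B -> T2 T0
  C -> C T0 | T2 T0 | d
  T0 -> c
  T1 -> a
  T2 -> d
  T3 -> b

Fill CYK table bottom-up — only the sub-triangle for w[1..2]:
  [1..1]={A,S,T0}  "c"  orig:{A,S}
  [2..2]={T1}  "a"  orig:{}
  [1..2]={A}  "ca"

Original NTs in T[1,2] deriving "ca": ["A"]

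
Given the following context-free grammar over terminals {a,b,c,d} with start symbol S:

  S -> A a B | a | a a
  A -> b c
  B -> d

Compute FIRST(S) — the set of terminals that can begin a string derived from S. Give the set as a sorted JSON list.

FIRST iteration:
pass 1:
  A via A→b c: +{b}
  B via B→d: +{d}
  S via S→A a B: +{b}
  S via S→a: +{a}
  FIRST(S)={a,b}  FIRST(A)={b}  FIRST(B)={d}
pass 2: done
  FIRST(S)={a,b}  FIRST(A)={b}  FIRST(B)={d}

FIRST(S) = ["a", "b"]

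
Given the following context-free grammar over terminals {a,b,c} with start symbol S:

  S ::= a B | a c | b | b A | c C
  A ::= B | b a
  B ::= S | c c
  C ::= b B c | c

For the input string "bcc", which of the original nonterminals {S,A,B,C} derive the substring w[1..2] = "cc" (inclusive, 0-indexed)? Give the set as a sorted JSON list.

CNF form of G:
  S -> T0 B | T0 T1 | T1 C | T2 A | b
  A -> T0 B | T0 T1 | T1 C | T1 T1 | T2 A | T2 T0 | b
  B -> T0 B | T0 T1 | T1 C | T1 T1 | T2 A | b
  C -> T2 X3 | c
  T0 -> a
  T1 -> c
  T2 -> b
  X3 -> B T1

CYK table (by increasing span) (cells [i..j] with 1 ≤ i ≤ j ≤ 2 only):
  [1..1]={C,T1}  "c"  orig:{C}
  [2..2]={C,T1}  "c"  orig:{C}
  [1..2]={A,B,S}  "cc"

Original NTs in T[1,2] deriving "cc": ["A", "B", "S"]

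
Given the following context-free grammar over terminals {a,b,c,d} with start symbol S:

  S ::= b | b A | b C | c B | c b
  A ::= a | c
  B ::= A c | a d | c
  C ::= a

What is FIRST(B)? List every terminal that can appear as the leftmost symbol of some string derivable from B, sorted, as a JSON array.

Compute FIRST by fixpoint:
[1]
  A via A→a: +{a}
  A via A→c: +{c}
  B via B→A c: +{a,c}
  C via C→a: +{a}
  S via S→b: +{b}
  S via S→c B: +{c}
  FIRST[S]={b,c}  FIRST[A]={a,c}  FIRST[B]={a,c}  FIRST[C]={a}
[2] (stable)
  FIRST[S]={b,c}  FIRST[A]={a,c}  FIRST[B]={a,c}  FIRST[C]={a}

FIRST(B) = ["a", "c"]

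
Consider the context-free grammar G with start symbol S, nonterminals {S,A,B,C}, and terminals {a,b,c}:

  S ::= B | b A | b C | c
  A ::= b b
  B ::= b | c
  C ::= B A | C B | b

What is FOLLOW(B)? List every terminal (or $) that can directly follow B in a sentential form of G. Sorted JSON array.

FIRST iteration:
pass 1:
  A via A→b b: +{b}
  B via B→b: +{b}
  B via B→c: +{c}
  C via C→B A: +{b,c}
  S via S→B: +{b,c}
  FIRST(S)={b,c}  FIRST(A)={b}  FIRST(B)={b,c}  FIRST(C)={b,c}
pass 2: — fixpoint
  FIRST(S)={b,c}  FIRST(A)={b}  FIRST(B)={b,c}  FIRST(C)={b,c}

FOLLOW sets:
seed FOLLOW(S) with $
[1]
  C→B A: FOLLOW(B) ⊇ FIRST(A) = {b}; new: +{b}
  C→C B: FOLLOW(C) ⊇ FIRST(B) = {b,c}; new: +{b,c}
  C→C B: FOLLOW(B) ⊇ FOLLOW(C) ⊇ {b,c}; new: +{c}
  S→B: FOLLOW(B) ⊇ FOLLOW(S) ⊇ {$}; new: +{$}
  S→b A: FOLLOW(A) ⊇ FOLLOW(S) ⊇ {$}; new: +{$}
  S→b C: FOLLOW(C) ⊇ FOLLOW(S) ⊇ {$}; new: +{$}
  S: {$}  A: {$}  B: {$,b,c}  C: {$,b,c}
[2]
  C→B A: FOLLOW(A) ⊇ FOLLOW(C) ⊇ {$,b,c}; new: +{b,c}
  S: {$}  A: {$,b,c}  B: {$,b,c}  C: {$,b,c}
[3] — fixpoint
  S: {$}  A: {$,b,c}  B: {$,b,c}  C: {$,b,c}

FOLLOW(B) = ["$", "b", "c"]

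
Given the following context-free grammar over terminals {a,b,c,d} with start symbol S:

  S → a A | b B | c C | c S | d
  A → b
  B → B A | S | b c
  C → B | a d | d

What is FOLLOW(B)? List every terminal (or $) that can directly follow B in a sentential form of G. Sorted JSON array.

FIRST iteration:
iter 1:
  A via A→b: +{b}
  B via B→b c: +{b}
  C via C→B: +{b}
  C via C→a d: +{a}
  C via C→d: +{d}
  S via S→a A: +{a}
  S via S→b B: +{b}
  S via S→c C: +{c}
  S via S→d: +{d}
  S: {a,b,c,d}  A: {b}  B: {b}  C: {a,b,d}
iter 2:
  B via B→S: +{a,c,d}
  C via C→B: +{c}
  S: {a,b,c,d}  A: {b}  B: {a,b,c,d}  C: {a,b,c,d}
iter 3: (stable)
  S: {a,b,c,d}  A: {b}  B: {a,b,c,d}  C: {a,b,c,d}

Compute FOLLOW by fixpoint:
seed FOLLOW(S) with $
iter 1:
  B→B A: FOLLOW(B) ⊇ FIRST(A) = {b}; new: +{b}
  B→B A: FOLLOW(A) ⊇ FOLLOW(B) ⊇ {b}; new: +{b}
  B→S: FOLLOW(S) ⊇ FOLLOW(B) ⊇ {b}; new: +{b}
  S→a A: FOLLOW(A) ⊇ FOLLOW(S) ⊇ {$,b}; new: +{$}
  S→b B: FOLLOW(B) ⊇ FOLLOW(S) ⊇ {$,b}; new: +{$}
  S→c C: FOLLOW(C) ⊇ FOLLOW(S) ⊇ {$,b}; new: +{$,b}
  S: {$,b}  A: {$,b}  B: {$,b}  C: {$,b}
iter 2: (stable)
  S: {$,b}  A: {$,b}  B: {$,b}  C: {$,b}

FOLLOW(B) = ["$", "b"]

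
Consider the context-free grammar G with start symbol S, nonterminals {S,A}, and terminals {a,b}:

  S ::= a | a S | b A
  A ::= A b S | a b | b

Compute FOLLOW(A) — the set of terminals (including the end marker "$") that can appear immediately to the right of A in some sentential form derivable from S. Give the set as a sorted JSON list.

FIRST sets, iterate to fixpoint:
round 1:
  A via A→a b: +{a}
  A via A→b: +{b}
  S via S→a: +{a}
  S via S→b A: +{b}
  FIRST(S)={a,b}  FIRST(A)={a,b}
round 2: done
  FIRST(S)={a,b}  FIRST(A)={a,b}

FOLLOW sets:
FOLLOW(S) := {$}
round 1:
  A→A b S: FOLLOW(A) ⊇ FIRST(b) = {b}; new: +{b}
  A→A b S: FOLLOW(S) ⊇ FOLLOW(A) ⊇ {b}; new: +{b}
  S→b A: FOLLOW(A) ⊇ FOLLOW(S) ⊇ {$,b}; new: +{$}
  FOLLOW[S]={$,b}  FOLLOW[A]={$,b}
round 2: done
  FOLLOW[S]={$,b}  FOLLOW[A]={$,b}

FOLLOW(A) = ["$", "b"]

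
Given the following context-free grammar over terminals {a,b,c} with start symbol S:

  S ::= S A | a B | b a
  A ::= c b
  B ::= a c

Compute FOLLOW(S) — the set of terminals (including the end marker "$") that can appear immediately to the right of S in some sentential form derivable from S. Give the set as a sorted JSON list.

FIRST iteration:
iter 1:
  A via A→c b: +{c}
  B via B→a c: +{a}
  S via S→a B: +{a}
  S via S→b a: +{b}
  S: {a,b}  A: {c}  B: {a}
iter 2: (no change)
  S: {a,b}  A: {c}  B: {a}

FOLLOW sets:
initialize: $ ∈ FOLLOW(S)
pass 1:
  S→S A: FOLLOW(S) ⊇ FIRST(A) = {c}; new: +{c}
  S→S A: FOLLOW(A) ⊇ FOLLOW(S) ⊇ {$,c}; new: +{$,c}
  S→a B: FOLLOW(B) ⊇ FOLLOW(S) ⊇ {$,c}; new: +{$,c}
  S: {$,c}  A: {$,c}  B: {$,c}
pass 2: (stable)
  S: {$,c}  A: {$,c}  B: {$,c}

FOLLOW(S) = ["$", "c"]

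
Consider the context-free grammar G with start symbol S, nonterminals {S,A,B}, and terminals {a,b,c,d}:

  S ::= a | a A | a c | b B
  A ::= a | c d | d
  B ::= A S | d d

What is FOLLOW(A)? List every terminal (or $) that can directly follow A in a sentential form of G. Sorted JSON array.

FIRST iteration:
[1]
  A via A→a: +{a}
  A via A→c d: +{c}
  A via A→d: +{d}
  B via B→A S: +{a,c,d}
  S via S→a: +{a}
  S via S→b B: +{b}
  FIRST[S]={a,b}  FIRST[A]={a,c,d}  FIRST[B]={a,c,d}
[2] — fixpoint
  FIRST[S]={a,b}  FIRST[A]={a,c,d}  FIRST[B]={a,c,d}

FOLLOW sets:
seed FOLLOW(S) with $
round 1:
  B→A S: FOLLOW(A) ⊇ FIRST(S) = {a,b}; new: +{a,b}
  S→a A: FOLLOW(A) ⊇ FOLLOW(S) ⊇ {$}; new: +{$}
  S→b B: FOLLOW(B) ⊇ FOLLOW(S) ⊇ {$}; new: +{$}
  FOLLOW[S]={$}  FOLLOW[A]={$,a,b}  FOLLOW[B]={$}
round 2: done
  FOLLOW[S]={$}  FOLLOW[A]={$,a,b}  FOLLOW[B]={$}

FOLLOW(A) = ["$", "a", "b"]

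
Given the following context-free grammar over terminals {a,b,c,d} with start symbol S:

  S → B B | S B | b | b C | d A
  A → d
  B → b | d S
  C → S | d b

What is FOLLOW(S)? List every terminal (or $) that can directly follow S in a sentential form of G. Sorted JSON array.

Compute FIRST by fixpoint:
pass 1:
  A via A→d: +{d}
  B via B→b: +{b}
  B via B→d S: +{d}
  C via C→d b: +{d}
  S via S→B B: +{b,d}
  S: {b,d}  A: {d}  B: {b,d}  C: {d}
pass 2:
  C via C→S: +{b}
  S: {b,d}  A: {d}  B: {b,d}  C: {b,d}
pass 3: (stable)
  S: {b,d}  A: {d}  B: {b,d}  C: {b,d}

FOLLOW sets:
initialize: $ ∈ FOLLOW(S)
round 1:
  S→B B: FOLLOW(B) ⊇ FIRST(B) = {b,d}; new: +{b,d}
  S→B B: FOLLOW(B) ⊇ FOLLOW(S) ⊇ {$}; new: +{$}
  S→S B: FOLLOW(S) ⊇ FIRST(B) = {b,d}; new: +{b,d}
  S→b C: FOLLOW(C) ⊇ FOLLOW(S) ⊇ {$,b,d}; new: +{$,b,d}
  S→d A: FOLLOW(A) ⊇ FOLLOW(S) ⊇ {$,b,d}; new: +{$,b,d}
  FOLLOW[S]={$,b,d}  FOLLOW[A]={$,b,d}  FOLLOW[B]={$,b,d}  FOLLOW[C]={$,b,d}
round 2: (no change)
  FOLLOW[S]={$,b,d}  FOLLOW[A]={$,b,d}  FOLLOW[B]={$,b,d}  FOLLOW[C]={$,b,d}

FOLLOW(S) = ["$", "b", "d"]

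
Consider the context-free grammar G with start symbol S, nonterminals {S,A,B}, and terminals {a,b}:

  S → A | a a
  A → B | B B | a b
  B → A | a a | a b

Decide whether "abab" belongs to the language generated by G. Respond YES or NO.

Convert to CNF:
  S -> B B | T0 T0 | T0 T1
  A -> B B | T0 T0 | T0 T1
  B -> B B | T0 T0 | T0 T1
  T0 -> a
  T1 -> b

CYK fill:
  cell(0,0) a: {T0}  orig:{}
  cell(1,1) b: {T1}  orig:{}
  cell(2,2) a: {T0}  orig:{}
  cell(3,3) b: {T1}  orig:{}
  cell(0,1) ab: {A,B,S}
  cell(1,2) ba: ∅
  cell(2,3) ab: {A,B,S}
  cell(0,2) aba: ∅
  cell(1,3) bab: ∅
  cell(0,3) abab: {A,B,S}

S ∈ T[0,3] ⇒ YES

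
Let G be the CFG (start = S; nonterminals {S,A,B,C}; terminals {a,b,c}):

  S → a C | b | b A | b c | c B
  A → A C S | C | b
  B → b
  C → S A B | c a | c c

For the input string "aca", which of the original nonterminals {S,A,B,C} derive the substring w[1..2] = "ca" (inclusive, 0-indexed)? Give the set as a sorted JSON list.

Convert to CNF:
  S -> T0 B | T1 C | T2 A | T2 T0 | b
  A -> A X3 | S X4 | T0 T0 | T0 T1 | b
  B -> b
  C -> S X5 | T0 T0 | T0 T1
  T0 -> c
  T1 -> a
  T2 -> b
  X3 -> C S
  X4 -> A B
  X5 -> A B

CYK fill, restricted to cells inside w[1..2]:
  T[1,1] 'c' = {T0}  orig:{}
  T[2,2] 'a' = {T1}  orig:{}
  T[1,2] 'ca' = {A,C}

Original NTs in T[1,2] deriving "ca": ["A", "C"]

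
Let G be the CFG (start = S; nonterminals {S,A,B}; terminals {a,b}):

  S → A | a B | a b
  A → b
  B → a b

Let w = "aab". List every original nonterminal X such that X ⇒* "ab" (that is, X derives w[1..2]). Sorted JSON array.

CNF form of G:
  S -> T0 B | T0 T1 | b
  A -> b
  B -> T0 T1
  T0 -> a
  T1 -> b

CYK fill, restricted to cells inside w[1..2]:
  cell(1,1) a: {T0}  orig:{}
  cell(2,2) b: {A,S,T1}  orig:{A,S}
  cell(1,2) ab: {B,S}

Original NTs in T[1,2] deriving "ab": ["B", "S"]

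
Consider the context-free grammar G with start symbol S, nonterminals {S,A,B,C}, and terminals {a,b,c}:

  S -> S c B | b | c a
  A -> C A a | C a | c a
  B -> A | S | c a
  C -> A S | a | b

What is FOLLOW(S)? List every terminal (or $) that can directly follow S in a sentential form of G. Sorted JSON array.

FIRST iteration:
iter 1:
  A via A→c a: +{c}
  B via B→A: +{c}
  C via C→A S: +{c}
  C via C→a: +{a}
  C via C→b: +{b}
  S via S→b: +{b}
  S via S→c a: +{c}
  S: {b,c}  A: {c}  B: {c}  C: {a,b,c}
iter 2:
  A via A→C A a: +{a,b}
  B via B→A: +{a,b}
  S: {b,c}  A: {a,b,c}  B: {a,b,c}  C: {a,b,c}
iter 3: — fixpoint
  S: {b,c}  A: {a,b,c}  B: {a,b,c}  C: {a,b,c}

Compute FOLLOW by fixpoint:
FOLLOW(S) := {$}
pass 1:
  A→C A a: FOLLOW(C) ⊇ FIRST(A) = {a,b,c}; new: +{a,b,c}
  A→C A a: FOLLOW(A) ⊇ FIRST(a) = {a}; new: +{a}
  C→A S: FOLLOW(A) ⊇ FIRST(S) = {b,c}; new: +{b,c}
  C→A S: FOLLOW(S) ⊇ FOLLOW(C) ⊇ {a,b,c}; new: +{a,b,c}
  S→S c B: FOLLOW(B) ⊇ FOLLOW(S) ⊇ {$,a,b,c}; new: +{$,a,b,c}
  FOLLOW[S]={$,a,b,c}  FOLLOW[A]={a,b,c}  FOLLOW[B]={$,a,b,c}  FOLLOW[C]={a,b,c}
pass 2:
  B→A: FOLLOW(A) ⊇ FOLLOW(B) ⊇ {$,a,b,c}; new: +{$}
  FOLLOW[S]={$,a,b,c}  FOLLOW[A]={$,a,b,c}  FOLLOW[B]={$,a,b,c}  FOLLOW[C]={a,b,c}
pass 3: done
  FOLLOW[S]={$,a,b,c}  FOLLOW[A]={$,a,b,c}  FOLLOW[B]={$,a,b,c}  FOLLOW[C]={a,b,c}

FOLLOW(S) = ["$", "a", "b", "c"]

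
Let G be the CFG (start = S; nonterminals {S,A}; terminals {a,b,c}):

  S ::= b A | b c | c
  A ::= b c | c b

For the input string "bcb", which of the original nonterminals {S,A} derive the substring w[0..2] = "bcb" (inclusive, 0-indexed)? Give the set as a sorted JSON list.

CNF form of G:
  S -> T0 A | T0 T1 | c
  A -> T0 T1 | T1 T0
  T0 -> b
  T1 -> c

Fill CYK table bottom-up (cells [i..j] with 0 ≤ i ≤ j ≤ 2 only):
  T[0,0] 'b' = {T0}  orig:{}
  T[1,1] 'c' = {S,T1}  orig:{S}
  T[2,2] 'b' = {T0}  orig:{}
  T[0,1] 'bc' = {A,S}
  T[1,2] 'cb' = {A}
  T[0,2] 'bcb' = {S}

Original NTs in T[0,2] deriving "bcb": ["S"]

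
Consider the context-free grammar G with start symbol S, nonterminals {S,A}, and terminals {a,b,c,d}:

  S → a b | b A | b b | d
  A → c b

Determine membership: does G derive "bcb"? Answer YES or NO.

Convert to CNF:
  S -> T1 A | T1 T1 | T2 T1 | d
  A -> T0 T1
  T0 -> c
  T1 -> b
  T2 -> a

CYK table (by increasing span):
  [0..0]={T1}  "b"  orig:{}
  [1..1]={T0}  "c"  orig:{}
  [2..2]={T1}  "b"  orig:{}
  [0..1]=∅  "bc"
  [1..2]={A}  "cb"
  [0..2]={S}  "bcb"

S ∈ T[0,2] ⇒ YES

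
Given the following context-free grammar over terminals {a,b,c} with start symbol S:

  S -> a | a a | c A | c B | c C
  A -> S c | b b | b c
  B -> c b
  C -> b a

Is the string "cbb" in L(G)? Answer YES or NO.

Convert to CNF:
  S -> T0 A | T0 B | T0 C | T2 T2 | a
  A -> S T0 | T1 T0 | T1 T1
  B -> T0 T1
  C -> T1 T2
  T0 -> c
  T1 -> b
  T2 -> a

Fill CYK table bottom-up:
  [0..0]={T0}  "c"  orig:{}
  [1..1]={T1}  "b"  orig:{}
  [2..2]={T1}  "b"  orig:{}
  [0..1]={B}  "cb"
  [1..2]={A}  "bb"
  [0..2]={S}  "cbb"

S ∈ T[0,2] ⇒ YES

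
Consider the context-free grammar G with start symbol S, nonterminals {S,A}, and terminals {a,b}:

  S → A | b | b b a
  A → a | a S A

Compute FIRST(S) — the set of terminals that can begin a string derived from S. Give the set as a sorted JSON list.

FIRST iteration:
iter 1:
  A via A→a: +{a}
  S via S→A: +{a}
  S via S→b: +{b}
  FIRST[S]={a,b}  FIRST[A]={a}
iter 2: (stable)
  FIRST[S]={a,b}  FIRST[A]={a}

FIRST(S) = ["a", "b"]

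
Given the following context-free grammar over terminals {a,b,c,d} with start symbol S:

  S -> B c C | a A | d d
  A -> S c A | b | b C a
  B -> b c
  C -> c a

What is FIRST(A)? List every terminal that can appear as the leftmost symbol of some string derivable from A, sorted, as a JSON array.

FIRST sets, iterate to fixpoint:
pass 1:
  A via A→b: +{b}
  B via B→b c: +{b}
  C via C→c a: +{c}
  S via S→B c C: +{b}
  S via S→a A: +{a}
  S via S→d d: +{d}
  S: {a,b,d}  A: {b}  B: {b}  C: {c}
pass 2:
  A via A→S c A: +{a,d}
  S: {a,b,d}  A: {a,b,d}  B: {b}  C: {c}
pass 3: done
  S: {a,b,d}  A: {a,b,d}  B: {b}  C: {c}

FIRST(A) = ["a", "b", "d"]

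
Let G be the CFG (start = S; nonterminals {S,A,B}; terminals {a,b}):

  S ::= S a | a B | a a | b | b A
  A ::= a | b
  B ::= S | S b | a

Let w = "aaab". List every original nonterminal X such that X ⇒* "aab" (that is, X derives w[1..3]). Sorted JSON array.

CNF form of G:
  S -> S T0 | T0 B | T0 T0 | T1 A | b
  A -> a | b
  B -> S T0 | S T1 | T0 B | T0 T0 | T1 A | a | b
  T0 -> a
  T1 -> b

CYK fill, restricted to cells inside w[1..3]:
  cell(1,1) a: {A,B,T0}  orig:{A,B}
  cell(2,2) a: {A,B,T0}  orig:{A,B}
  cell(3,3) b: {A,B,S,T1}  orig:{A,B,S}
  cell(1,2) aa: {B,S}
  cell(2,3) ab: {B,S}
  cell(1,3) aab: {B,S}

Original NTs in T[1,3] deriving "aab": ["B", "S"]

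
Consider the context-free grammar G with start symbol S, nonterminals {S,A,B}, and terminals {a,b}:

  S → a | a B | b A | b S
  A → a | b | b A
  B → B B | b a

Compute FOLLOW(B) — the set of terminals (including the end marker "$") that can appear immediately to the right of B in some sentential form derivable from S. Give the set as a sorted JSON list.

FIRST iteration:
[1]
  A via A→a: +{a}
  A via A→b: +{b}
  B via B→b a: +{b}
  S via S→a: +{a}
  S via S→b A: +{b}
  FIRST[S]={a,b}  FIRST[A]={a,b}  FIRST[B]={b}
[2] (no change)
  FIRST[S]={a,b}  FIRST[A]={a,b}  FIRST[B]={b}

Compute FOLLOW by fixpoint:
FOLLOW(S) := {$}
iter 1:
  B→B B: FOLLOW(B) ⊇ FIRST(B) = {b}; new: +{b}
  S→a B: FOLLOW(B) ⊇ FOLLOW(S) ⊇ {$}; new: +{$}
  S→b A: FOLLOW(A) ⊇ FOLLOW(S) ⊇ {$}; new: +{$}
  FOLLOW(S)={$}  FOLLOW(A)={$}  FOLLOW(B)={$,b}
iter 2: — fixpoint
  FOLLOW(S)={$}  FOLLOW(A)={$}  FOLLOW(B)={$,b}

FOLLOW(B) = ["$", "b"]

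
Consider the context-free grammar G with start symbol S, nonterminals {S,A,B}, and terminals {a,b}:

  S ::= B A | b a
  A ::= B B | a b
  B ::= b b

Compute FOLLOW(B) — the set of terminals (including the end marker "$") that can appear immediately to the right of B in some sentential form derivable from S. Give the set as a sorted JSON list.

FIRST sets, iterate to fixpoint:
pass 1:
  A via A→a b: +{a}
  B via B→b b: +{b}
  S via S→B A: +{b}
  FIRST(S)={b}  FIRST(A)={a}  FIRST(B)={b}
pass 2:
  A via A→B B: +{b}
  FIRST(S)={b}  FIRST(A)={a,b}  FIRST(B)={b}
pass 3: (stable)
  FIRST(S)={b}  FIRST(A)={a,b}  FIRST(B)={b}

Compute FOLLOW by fixpoint:
initialize: $ ∈ FOLLOW(S)
pass 1:
  A→B B: FOLLOW(B) ⊇ FIRST(B) = {b}; new: +{b}
  S→B A: FOLLOW(B) ⊇ FIRST(A) = {a,b}; new: +{a}
  S→B A: FOLLOW(A) ⊇ FOLLOW(S) ⊇ {$}; new: +{$}
  FOLLOW(S)={$}  FOLLOW(A)={$}  FOLLOW(B)={a,b}
pass 2:
  A→B B: FOLLOW(B) ⊇ FOLLOW(A) ⊇ {$}; new: +{$}
  FOLLOW(S)={$}  FOLLOW(A)={$}  FOLLOW(B)={$,a,b}
pass 3: (no change)
  FOLLOW(S)={$}  FOLLOW(A)={$}  FOLLOW(B)={$,a,b}

FOLLOW(B) = ["$", "a", "b"]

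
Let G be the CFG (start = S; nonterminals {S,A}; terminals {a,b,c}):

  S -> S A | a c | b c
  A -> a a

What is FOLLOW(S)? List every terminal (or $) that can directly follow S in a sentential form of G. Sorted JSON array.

FIRST sets, iterate to fixpoint:
[1]
  A via A→a a: +{a}
  S via S→a c: +{a}
  S via S→b c: +{b}
  S: {a,b}  A: {a}
[2] — fixpoint
  S: {a,b}  A: {a}

FOLLOW sets:
seed FOLLOW(S) with $
pass 1:
  S→S A: FOLLOW(S) ⊇ FIRST(A) = {a}; new: +{a}
  S→S A: FOLLOW(A) ⊇ FOLLOW(S) ⊇ {$,a}; new: +{$,a}
  S: {$,a}  A: {$,a}
pass 2: done
  S: {$,a}  A: {$,a}

FOLLOW(S) = ["$", "a"]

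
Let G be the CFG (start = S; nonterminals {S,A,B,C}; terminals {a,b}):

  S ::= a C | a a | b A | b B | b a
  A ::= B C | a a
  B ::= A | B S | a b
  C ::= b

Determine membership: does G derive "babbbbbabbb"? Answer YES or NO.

CNF form of G:
  S -> T0 C | T0 T0 | T1 A | T1 B | T1 T0
  A -> B C | T0 T0
  B -> B C | B S | T0 T0 | T0 T1
  C -> b
  T0 -> a
  T1 -> b

CYK fill:
  cell(0,0) b: {C,T1}  orig:{C}
  cell(1,1) a: {T0}  orig:{}
  cell(2,2) b: {C,T1}  orig:{C}
  cell(3,3) b: {C,T1}  orig:{C}
  cell(4,4) b: {C,T1}  orig:{C}
  cell(5,5) b: {C,T1}  orig:{C}
  cell(6,6) b: {C,T1}  orig:{C}
  cell(7,7) a: {T0}  orig:{}
  cell(8,8) b: {C,T1}  orig:{C}
  cell(9,9) b: {C,T1}  orig:{C}
  cell(10,10) b: {C,T1}  orig:{C}
  cell(0,1) ba: {S}
  cell(1,2) ab: {B,S}
  cell(2,3) bb: ∅
  cell(3,4) bb: ∅
  cell(4,5) bb: ∅
  cell(5,6) bb: ∅
  cell(6,7) ba: {S}
  cell(7,8) ab: {B,S}
  cell(8,9) bb: ∅
  cell(9,10) bb: ∅
  cell(0,2) bab: {S}
  cell(1,3) abb: {A,B}
  cell(2,4) bbb: ∅
  cell(3,5) bbb: ∅
  cell(4,6) bbb: ∅
  cell(5,7) bba: ∅
  cell(6,8) bab: {S}
  cell(7,9) abb: {A,B}
  cell(8,10) bbb: ∅
  cell(0,3) babb: {S}
  cell(1,4) abbb: {A,B}
  cell(2,5) bbbb: ∅
  cell(3,6) bbbb: ∅
  cell(4,7) bbba: ∅
  cell(5,8) bbab: ∅
  cell(6,9) babb: {S}
  cell(7,10) abbb: {A,B}
  cell(0,4) babbb: {S}
  cell(1,5) abbbb: {A,B}
  cell(2,6) bbbbb: ∅
  cell(3,7) bbbba: ∅
  cell(4,8) bbbab: ∅
  cell(5,9) bbabb: ∅
  cell(6,10) babbb: {S}
  cell(0,5) babbbb: {S}
  cell(1,6) abbbbb: {A,B}
  cell(2,7) bbbbba: ∅
  cell(3,8) bbbbab: ∅
  cell(4,9) bbbabb: ∅
  cell(5,10) bbabbb: ∅
  cell(0,6) babbbbb: {S}
  cell(1,7) abbbbba: {B}
  cell(2,8) bbbbbab: ∅
  cell(3,9) bbbbabb: ∅
  cell(4,10) bbbabbb: ∅
  cell(0,7) babbbbba: {S}
  cell(1,8) abbbbbab: {A,B}
  cell(2,9) bbbbbabb: ∅
  cell(3,10) bbbbabbb: ∅
  cell(0,8) babbbbbab: {S}
  cell(1,9) abbbbbabb: {A,B}
  cell(2,10) bbbbbabbb: ∅
  cell(0,9) babbbbbabb: {S}
  cell(1,10) abbbbbabbb: {A,B}
  cell(0,10) babbbbbabbb: {S}

S ∈ T[0,10] ⇒ YES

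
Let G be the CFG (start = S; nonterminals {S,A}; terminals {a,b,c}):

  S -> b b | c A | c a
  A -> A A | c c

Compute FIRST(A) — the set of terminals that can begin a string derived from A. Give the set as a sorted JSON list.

FIRST sets, iterate to fixpoint:
iter 1:
  A via A→c c: +{c}
  S via S→b b: +{b}
  S via S→c A: +{c}
  FIRST[S]={b,c}  FIRST[A]={c}
iter 2: (stable)
  FIRST[S]={b,c}  FIRST[A]={c}

FIRST(A) = ["c"]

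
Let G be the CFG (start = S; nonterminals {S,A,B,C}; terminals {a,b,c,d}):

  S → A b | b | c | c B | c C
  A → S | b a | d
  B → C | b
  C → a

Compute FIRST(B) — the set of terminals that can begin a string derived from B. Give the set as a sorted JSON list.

Compute FIRST by fixpoint:
iter 1:
  A via A→b a: +{b}
  A via A→d: +{d}
  B via B→b: +{b}
  C via C→a: +{a}
  S via S→A b: +{b,d}
  S via S→c: +{c}
  FIRST[S]={b,c,d}  FIRST[A]={b,d}  FIRST[B]={b}  FIRST[C]={a}
iter 2:
  A via A→S: +{c}
  B via B→C: +{a}
  FIRST[S]={b,c,d}  FIRST[A]={b,c,d}  FIRST[B]={a,b}  FIRST[C]={a}
iter 3: (no change)
  FIRST[S]={b,c,d}  FIRST[A]={b,c,d}  FIRST[B]={a,b}  FIRST[C]={a}

FIRST(B) = ["a", "b"]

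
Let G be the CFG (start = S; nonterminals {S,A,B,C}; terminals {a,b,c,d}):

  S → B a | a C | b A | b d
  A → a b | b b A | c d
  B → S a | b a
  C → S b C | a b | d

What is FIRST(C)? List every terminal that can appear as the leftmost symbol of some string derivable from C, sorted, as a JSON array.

FIRST sets, iterate to fixpoint:
pass 1:
  A via A→a b: +{a}
  A via A→b b A: +{b}
  A via A→c d: +{c}
  B via B→b a: +{b}
  C via C→a b: +{a}
  C via C→d: +{d}
  S via S→B a: +{b}
  S via S→a C: +{a}
  FIRST(S)={a,b}  FIRST(A)={a,b,c}  FIRST(B)={b}  FIRST(C)={a,d}
pass 2:
  B via B→S a: +{a}
  C via C→S b C: +{b}
  FIRST(S)={a,b}  FIRST(A)={a,b,c}  FIRST(B)={a,b}  FIRST(C)={a,b,d}
pass 3: — fixpoint
  FIRST(S)={a,b}  FIRST(A)={a,b,c}  FIRST(B)={a,b}  FIRST(C)={a,b,d}

FIRST(C) = ["a", "b", "d"]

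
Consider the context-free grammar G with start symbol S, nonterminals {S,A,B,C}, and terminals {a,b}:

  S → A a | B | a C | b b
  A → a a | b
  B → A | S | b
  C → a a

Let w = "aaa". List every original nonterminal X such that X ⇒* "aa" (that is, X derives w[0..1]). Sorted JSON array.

CNF form of G:
  S -> A T0 | T0 C | T0 T0 | T1 T1 | b
  A -> T0 T0 | b
  B -> A T0 | T0 C | T0 T0 | T1 T1 | b
  C -> T0 T0
  T0 -> a
  T1 -> b

CYK table (by increasing span) — only the sub-triangle for w[0..1]:
  T[0,0] 'a' = {T0}  orig:{}
  T[1,1] 'a' = {T0}  orig:{}
  T[0,1] 'aa' = {A,B,C,S}

Original NTs in T[0,1] deriving "aa": ["A", "B", "C", "S"]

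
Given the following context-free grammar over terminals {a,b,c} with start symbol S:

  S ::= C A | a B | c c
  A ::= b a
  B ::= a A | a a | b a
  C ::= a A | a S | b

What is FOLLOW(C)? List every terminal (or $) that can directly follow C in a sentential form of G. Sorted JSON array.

FIRST sets, iterate to fixpoint:
[1]
  A via A→b a: +{b}
  B via B→a A: +{a}
  B via B→b a: +{b}
  C via C→a A: +{a}
  C via C→b: +{b}
  S via S→C A: +{a,b}
  S via S→c c: +{c}
  FIRST[S]={a,b,c}  FIRST[A]={b}  FIRST[B]={a,b}  FIRST[C]={a,b}
[2] done
  FIRST[S]={a,b,c}  FIRST[A]={b}  FIRST[B]={a,b}  FIRST[C]={a,b}

FOLLOW sets:
initialize: $ ∈ FOLLOW(S)
pass 1:
  S→C A: FOLLOW(C) ⊇ FIRST(A) = {b}; new: +{b}
  S→C A: FOLLOW(A) ⊇ FOLLOW(S) ⊇ {$}; new: +{$}
  S→a B: FOLLOW(B) ⊇ FOLLOW(S) ⊇ {$}; new: +{$}
  FOLLOW[S]={$}  FOLLOW[A]={$}  FOLLOW[B]={$}  FOLLOW[C]={b}
pass 2:
  C→a A: FOLLOW(A) ⊇ FOLLOW(C) ⊇ {b}; new: +{b}
  C→a S: FOLLOW(S) ⊇ FOLLOW(C) ⊇ {b}; new: +{b}
  S→a B: FOLLOW(B) ⊇ FOLLOW(S) ⊇ {$,b}; new: +{b}
  FOLLOW[S]={$,b}  FOLLOW[A]={$,b}  FOLLOW[B]={$,b}  FOLLOW[C]={b}
pass 3: — fixpoint
  FOLLOW[S]={$,b}  FOLLOW[A]={$,b}  FOLLOW[B]={$,b}  FOLLOW[C]={b}

FOLLOW(C) = ["b"]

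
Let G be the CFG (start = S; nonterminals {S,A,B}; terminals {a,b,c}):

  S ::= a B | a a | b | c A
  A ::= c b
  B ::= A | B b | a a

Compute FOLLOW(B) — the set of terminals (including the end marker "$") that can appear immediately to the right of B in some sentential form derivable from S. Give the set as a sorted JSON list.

FIRST iteration:
round 1:
  A via A→c b: +{c}
  B via B→A: +{c}
  B via B→a a: +{a}
  S via S→a B: +{a}
  S via S→b: +{b}
  S via S→c A: +{c}
  S: {a,b,c}  A: {c}  B: {a,c}
round 2: done
  S: {a,b,c}  A: {c}  B: {a,c}

FOLLOW sets:
FOLLOW(S) := {$}
round 1:
  B→B b: FOLLOW(B) ⊇ FIRST(b) = {b}; new: +{b}
  S→a B: FOLLOW(B) ⊇ FOLLOW(S) ⊇ {$}; new: +{$}
  S→c A: FOLLOW(A) ⊇ FOLLOW(S) ⊇ {$}; new: +{$}
  FOLLOW(S)={$}  FOLLOW(A)={$}  FOLLOW(B)={$,b}
round 2:
  B→A: FOLLOW(A) ⊇ FOLLOW(B) ⊇ {$,b}; new: +{b}
  FOLLOW(S)={$}  FOLLOW(A)={$,b}  FOLLOW(B)={$,b}
round 3: (no change)
  FOLLOW(S)={$}  FOLLOW(A)={$,b}  FOLLOW(B)={$,b}

FOLLOW(B) = ["$", "b"]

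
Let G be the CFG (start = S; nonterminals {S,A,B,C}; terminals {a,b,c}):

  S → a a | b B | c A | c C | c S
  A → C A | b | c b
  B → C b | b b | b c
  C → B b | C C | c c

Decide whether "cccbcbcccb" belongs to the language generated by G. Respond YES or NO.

CNF form of G:
  S -> T0 A | T0 C | T0 S | T1 B | T2 T2
  A -> C A | T0 T1 | b
  B -> C T1 | T1 T0 | T1 T1
  C -> B T1 | C C | T0 T0
  T0 -> c
  T1 -> b
  T2 -> a

CYK fill:
  [0..0]={T0}  "c"  orig:{}
  [1..1]={T0}  "c"  orig:{}
  [2..2]={T0}  "c"  orig:{}
  [3..3]={A,T1}  "b"  orig:{A}
  [4..4]={T0}  "c"  orig:{}
  [5..5]={A,T1}  "b"  orig:{A}
  [6..6]={T0}  "c"  orig:{}
  [7..7]={T0}  "c"  orig:{}
  [8..8]={T0}  "c"  orig:{}
  [9..9]={A,T1}  "b"  orig:{A}
  [0..1]={C}  "cc"
  [1..2]={C}  "cc"
  [2..3]={A,S}  "cb"
  [3..4]={B}  "bc"
  [4..5]={A,S}  "cb"
  [5..6]={B}  "bc"
  [6..7]={C}  "cc"
  [7..8]={C}  "cc"
  [8..9]={A,S}  "cb"
  [0..2]={S}  "ccc"
  [1..3]={A,B,S}  "ccb"
  [2..4]=∅  "cbc"
  [3..5]={C}  "bcb"
  [4..6]=∅  "cbc"
  [5..7]=∅  "bcc"
  [6..8]={S}  "ccc"
  [7..9]={A,B,S}  "ccb"
  [0..3]={A,S}  "cccb"
  [1..4]=∅  "ccbc"
  [2..5]={S}  "cbcb"
  [3..6]=∅  "bcbc"
  [4..7]=∅  "cbcc"
  [5..8]=∅  "bccc"
  [6..9]={A,S}  "cccb"
  [0..4]=∅  "cccbc"
  [1..5]={C,S}  "ccbcb"
  [2..6]=∅  "cbcbc"
  [3..7]={C}  "bcbcc"
  [4..8]=∅  "cbccc"
  [5..9]=∅  "bcccb"
  [0..5]={S}  "cccbcb"
  [1..6]=∅  "ccbcbc"
  [2..7]={S}  "cbcbcc"
  [3..8]=∅  "bcbccc"
  [4..9]=∅  "cbcccb"
  [0..6]=∅  "cccbcbc"
  [1..7]={C,S}  "ccbcbcc"
  [2..8]=∅  "cbcbccc"
  [3..9]={A}  "bcbcccb"
  [0..7]={S}  "cccbcbcc"
  [1..8]=∅  "ccbcbccc"
  [2..9]={S}  "cbcbcccb"
  [0..8]=∅  "cccbcbccc"
  [1..9]={A,S}  "ccbcbcccb"
  [0..9]={S}  "cccbcbcccb"

S ∈ T[0,9] ⇒ YES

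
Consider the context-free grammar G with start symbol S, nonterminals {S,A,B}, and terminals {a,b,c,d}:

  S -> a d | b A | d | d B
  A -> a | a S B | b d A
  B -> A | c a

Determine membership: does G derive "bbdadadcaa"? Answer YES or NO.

CNF form of G:
  S -> T0 T2 | T1 A | T2 B | d
  A -> T0 X4 | T1 X5 | a
  B -> T0 X6 | T1 X7 | T3 T0 | a
  T0 -> a
  T1 -> b
  T2 -> d
  T3 -> c
  X4 -> S B
  X5 -> T2 A
  X6 -> S B
  X7 -> T2 A

CYK fill:
  cell(0,0) b: {T1}  orig:{}
  cell(1,1) b: {T1}  orig:{}
  cell(2,2) d: {S,T2}  orig:{S}
  cell(3,3) a: {A,B,T0}  orig:{A,B}
  cell(4,4) d: {S,T2}  orig:{S}
  cell(5,5) a: {A,B,T0}  orig:{A,B}
  cell(6,6) d: {S,T2}  orig:{S}
  cell(7,7) c: {T3}  orig:{}
  cell(8,8) a: {A,B,T0}  orig:{A,B}
  cell(9,9) a: {A,B,T0}  orig:{A,B}
  cell(0,1) bb: ∅
  cell(1,2) bd: ∅
  cell(2,3) da: {S,X4,X5,X6,X7}  orig:{S}
  cell(3,4) ad: {S}
  cell(4,5) da: {S,X4,X5,X6,X7}  orig:{S}
  cell(5,6) ad: {S}
  cell(6,7) dc: ∅
  cell(7,8) ca: {B}
  cell(8,9) aa: ∅
  cell(0,2) bbd: ∅
  cell(1,3) bda: {A,B}
  cell(2,4) dad: ∅
  cell(3,5) ada: {A,B,X4,X6}  orig:{A,B}
  cell(4,6) dad: ∅
  cell(5,7) adc: ∅
  cell(6,8) dca: {S,X4,X6}  orig:{S}
  cell(7,9) caa: ∅
  cell(0,3) bbda: {S}
  cell(1,4) bdad: ∅
  cell(2,5) dada: {S,X4,X5,X6,X7}  orig:{S}
  cell(3,6) adad: ∅
  cell(4,7) dadc: ∅
  cell(5,8) adca: {A,B,X4,X6}  orig:{A,B}
  cell(6,9) dcaa: {X4,X6}  orig:{}
  cell(0,4) bbdad: ∅
  cell(1,5) bdada: {A,B}
  cell(2,6) dadad: ∅
  cell(3,7) adadc: ∅
  cell(4,8) dadca: {S,X4,X5,X6,X7}  orig:{S}
  cell(5,9) adcaa: {A,B}
  cell(0,5) bbdada: {S}
  cell(1,6) bdadad: ∅
  cell(2,7) dadadc: ∅
  cell(3,8) adadca: {A,B,X4,X6}  orig:{A,B}
  cell(4,9) dadcaa: {S,X4,X5,X6,X7}  orig:{S}
  cell(0,6) bbdadad: ∅
  cell(1,7) bdadadc: ∅
  cell(2,8) dadadca: {S,X4,X5,X6,X7}  orig:{S}
  cell(3,9) adadcaa: {A,B,X4,X6}  orig:{A,B}
  cell(0,7) bbdadadc: ∅
  cell(1,8) bdadadca: {A,B}
  cell(2,9) dadadcaa: {S,X4,X5,X6,X7}  orig:{S}
  cell(0,8) bbdadadca: {S}
  cell(1,9) bdadadcaa: {A,B}
  cell(0,9) bbdadadcaa: {S,X4,X6}  orig:{S}

S ∈ T[0,9] ⇒ YES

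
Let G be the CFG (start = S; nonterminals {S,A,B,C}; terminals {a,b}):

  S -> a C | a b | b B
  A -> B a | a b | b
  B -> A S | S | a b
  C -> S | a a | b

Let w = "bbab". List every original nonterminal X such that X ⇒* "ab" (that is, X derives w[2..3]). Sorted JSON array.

CNF form of G:
  S -> T0 C | T0 T1 | T1 B
  A -> B T0 | T0 T1 | b
  B -> A S | T0 C | T0 T1 | T1 B
  C -> T0 C | T0 T0 | T0 T1 | T1 B | b
  T0 -> a
  T1 -> b

Fill CYK table bottom-up — only the sub-triangle for w[2..3]:
  T[2,2] 'a' = {T0}  orig:{}
  T[3,3] 'b' = {A,C,T1}  orig:{A,C}
  T[2,3] 'ab' = {A,B,C,S}

Original NTs in T[2,3] deriving "ab": ["A", "B", "C", "S"]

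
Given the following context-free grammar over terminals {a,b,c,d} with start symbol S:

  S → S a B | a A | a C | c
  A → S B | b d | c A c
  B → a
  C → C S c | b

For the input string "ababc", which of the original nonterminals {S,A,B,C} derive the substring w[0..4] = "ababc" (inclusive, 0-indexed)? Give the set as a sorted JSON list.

Convert to CNF:
  S -> S X6 | T3 A | T3 C | c
  A -> S B | T0 T1 | T2 X4
  B -> a
  C -> C X5 | b
  T0 -> b
  T1 -> d
  T2 -> c
  T3 -> a
  X4 -> A T2
  X5 -> S T2
  X6 -> T3 B

CYK table (by increasing span) — only the sub-triangle for w[0..4]:
  [0..0]={B,T3}  "a"  orig:{B}
  [1..1]={C,T0}  "b"  orig:{C}
  [2..2]={B,T3}  "a"  orig:{B}
  [3..3]={C,T0}  "b"  orig:{C}
  [4..4]={S,T2}  "c"  orig:{S}
  [0..1]={S}  "ab"
  [1..2]=∅  "ba"
  [2..3]={S}  "ab"
  [3..4]=∅  "bc"
  [0..2]={A}  "aba"
  [1..3]=∅  "bab"
  [2..4]={X5}  "abc"  orig:{}
  [0..3]=∅  "abab"
  [1..4]={C}  "babc"
  [0..4]={S}  "ababc"

Original NTs in T[0,4] deriving "ababc": ["S"]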